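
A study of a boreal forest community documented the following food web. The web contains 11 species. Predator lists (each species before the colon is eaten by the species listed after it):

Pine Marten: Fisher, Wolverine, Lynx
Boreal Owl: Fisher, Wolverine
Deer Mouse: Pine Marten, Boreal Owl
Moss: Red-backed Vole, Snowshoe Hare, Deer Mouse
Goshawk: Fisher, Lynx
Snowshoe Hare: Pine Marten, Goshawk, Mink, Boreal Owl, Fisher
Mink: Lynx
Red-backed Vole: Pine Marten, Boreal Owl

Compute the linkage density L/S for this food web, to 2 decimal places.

There are L = 20 links among S = 11 species.
L/S = 20/11 = 1.8182 ≈ 1.82.

L/S = 1.82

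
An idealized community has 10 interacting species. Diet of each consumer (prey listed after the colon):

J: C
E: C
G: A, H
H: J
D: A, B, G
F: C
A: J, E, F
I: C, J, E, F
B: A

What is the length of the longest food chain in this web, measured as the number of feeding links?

One longest chain: C → J → A → G → D.
It has 5 species and 4 links.

4 links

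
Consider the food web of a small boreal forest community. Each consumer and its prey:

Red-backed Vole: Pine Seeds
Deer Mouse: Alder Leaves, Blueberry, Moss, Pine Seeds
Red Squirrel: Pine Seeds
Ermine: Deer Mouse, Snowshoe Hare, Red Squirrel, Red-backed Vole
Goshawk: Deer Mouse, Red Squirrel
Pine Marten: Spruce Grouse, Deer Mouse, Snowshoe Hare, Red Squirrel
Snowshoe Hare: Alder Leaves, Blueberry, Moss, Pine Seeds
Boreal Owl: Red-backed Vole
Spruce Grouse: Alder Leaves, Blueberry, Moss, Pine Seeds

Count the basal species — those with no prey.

Basal species (no prey listed): Alder Leaves, Blueberry, Moss, Pine Seeds.
Count: 4.

4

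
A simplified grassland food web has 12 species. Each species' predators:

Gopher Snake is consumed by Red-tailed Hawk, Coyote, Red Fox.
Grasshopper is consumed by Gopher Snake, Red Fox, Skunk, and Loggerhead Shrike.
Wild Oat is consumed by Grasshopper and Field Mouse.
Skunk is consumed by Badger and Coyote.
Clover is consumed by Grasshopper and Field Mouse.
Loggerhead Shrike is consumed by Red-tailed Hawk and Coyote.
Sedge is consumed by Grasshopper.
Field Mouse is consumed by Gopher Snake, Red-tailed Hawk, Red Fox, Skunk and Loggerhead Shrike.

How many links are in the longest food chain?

3 links

One longest chain: Sedge → Grasshopper → Skunk → Badger.
It has 4 species and 3 links.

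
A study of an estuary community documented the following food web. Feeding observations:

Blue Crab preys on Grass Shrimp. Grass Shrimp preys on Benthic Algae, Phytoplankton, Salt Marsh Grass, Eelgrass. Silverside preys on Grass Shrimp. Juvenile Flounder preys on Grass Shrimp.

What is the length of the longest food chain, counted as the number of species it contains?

One longest chain: Benthic Algae → Grass Shrimp → Blue Crab.
It has 3 species and 2 links.

3 species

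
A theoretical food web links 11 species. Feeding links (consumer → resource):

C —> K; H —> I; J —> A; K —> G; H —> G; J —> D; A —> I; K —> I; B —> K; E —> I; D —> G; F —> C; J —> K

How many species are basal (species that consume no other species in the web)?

Basal species (no prey listed): G, I.
Count: 2.

2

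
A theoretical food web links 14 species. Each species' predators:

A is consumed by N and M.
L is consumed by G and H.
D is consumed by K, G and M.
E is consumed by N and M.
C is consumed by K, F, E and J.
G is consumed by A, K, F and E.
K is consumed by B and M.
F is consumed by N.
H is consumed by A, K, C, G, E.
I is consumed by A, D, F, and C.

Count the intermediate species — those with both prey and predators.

Intermediate species (has both prey and predators): D, H, G, C, A, K, F, E.
Count: 8.

8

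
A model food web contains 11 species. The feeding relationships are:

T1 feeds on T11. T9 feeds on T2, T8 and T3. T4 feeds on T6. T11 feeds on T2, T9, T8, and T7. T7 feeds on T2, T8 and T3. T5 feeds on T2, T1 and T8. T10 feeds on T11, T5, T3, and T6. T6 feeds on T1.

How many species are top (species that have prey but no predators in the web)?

2

Top species (has prey, but nothing eats it): T4, T10.
Count: 2.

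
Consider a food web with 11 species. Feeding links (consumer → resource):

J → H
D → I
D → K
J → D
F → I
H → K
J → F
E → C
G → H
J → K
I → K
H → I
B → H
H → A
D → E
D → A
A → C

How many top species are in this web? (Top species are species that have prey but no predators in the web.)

3

Top species (has prey, but nothing eats it): G, B, J.
Count: 3.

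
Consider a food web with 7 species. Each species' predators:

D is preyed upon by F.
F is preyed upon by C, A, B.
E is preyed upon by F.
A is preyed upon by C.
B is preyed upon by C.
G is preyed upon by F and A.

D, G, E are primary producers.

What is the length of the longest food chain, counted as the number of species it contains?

One longest chain: D → F → B → C.
It has 4 species and 3 links.

4 species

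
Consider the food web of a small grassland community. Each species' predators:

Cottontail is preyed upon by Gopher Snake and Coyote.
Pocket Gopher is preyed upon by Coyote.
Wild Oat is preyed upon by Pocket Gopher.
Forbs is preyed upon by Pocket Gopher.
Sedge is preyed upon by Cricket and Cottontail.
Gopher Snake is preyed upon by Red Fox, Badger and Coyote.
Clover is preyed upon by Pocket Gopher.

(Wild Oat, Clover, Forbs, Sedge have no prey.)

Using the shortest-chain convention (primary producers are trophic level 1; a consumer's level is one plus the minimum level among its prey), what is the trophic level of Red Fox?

Trophic level 4

Sedge is a producer → level 1.
Cottontail eats Sedge → level 2.
Gopher Snake eats Cottontail → level 3.
Red Fox eats Gopher Snake → level 4.
No prey of Red Fox is below level 3, so 4 is the minimum.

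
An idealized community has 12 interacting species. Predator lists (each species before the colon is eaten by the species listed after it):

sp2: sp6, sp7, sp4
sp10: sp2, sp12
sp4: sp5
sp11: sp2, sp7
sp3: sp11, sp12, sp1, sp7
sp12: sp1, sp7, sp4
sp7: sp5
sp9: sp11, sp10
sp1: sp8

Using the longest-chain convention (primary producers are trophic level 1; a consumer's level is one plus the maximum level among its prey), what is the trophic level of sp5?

Trophic level 5

sp3 is a producer → level 1.
sp11 eats sp3 (level 1); other prey at levels: sp9 1 → level 2.
sp2 eats sp11 (level 2); other prey at levels: sp10 2 → level 3.
sp7 eats sp2 (level 3); other prey at levels: sp3 1, sp11 2, sp12 3 → level 4.
sp5 eats sp7 (level 4); other prey at levels: sp4 4 → level 5.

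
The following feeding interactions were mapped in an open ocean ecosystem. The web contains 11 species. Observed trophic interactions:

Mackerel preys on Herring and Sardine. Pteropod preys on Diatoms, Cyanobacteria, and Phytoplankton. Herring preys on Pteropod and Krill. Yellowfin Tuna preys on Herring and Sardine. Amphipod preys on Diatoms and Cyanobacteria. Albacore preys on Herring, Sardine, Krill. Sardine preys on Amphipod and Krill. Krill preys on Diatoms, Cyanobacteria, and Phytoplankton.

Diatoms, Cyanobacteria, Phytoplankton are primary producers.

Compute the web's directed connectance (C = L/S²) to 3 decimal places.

The web has S = 11 species and L = 19 feeding links.
C = L / S² = 19 / 121 = 0.1570 ≈ 0.157.

C = 0.157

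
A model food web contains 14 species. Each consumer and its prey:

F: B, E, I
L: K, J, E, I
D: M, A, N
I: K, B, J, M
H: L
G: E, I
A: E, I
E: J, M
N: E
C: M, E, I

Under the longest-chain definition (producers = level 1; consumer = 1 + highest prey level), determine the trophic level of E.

J is a producer → level 1.
E eats J (level 1); other prey at levels: M 1 → level 2.

Trophic level 2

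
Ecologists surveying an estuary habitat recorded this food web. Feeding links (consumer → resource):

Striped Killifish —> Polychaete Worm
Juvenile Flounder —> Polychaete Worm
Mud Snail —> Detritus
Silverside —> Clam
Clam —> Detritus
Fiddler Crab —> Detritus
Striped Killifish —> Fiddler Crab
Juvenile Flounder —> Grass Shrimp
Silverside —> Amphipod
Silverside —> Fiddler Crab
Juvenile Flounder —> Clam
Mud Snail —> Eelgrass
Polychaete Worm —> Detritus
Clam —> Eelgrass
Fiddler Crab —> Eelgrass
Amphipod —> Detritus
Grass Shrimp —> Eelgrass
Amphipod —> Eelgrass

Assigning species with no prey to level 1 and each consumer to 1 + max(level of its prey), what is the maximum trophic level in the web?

Basal resources (level 1): Detritus, Eelgrass.
Detritus → Polychaete Worm → Striped Killifish gives Striped Killifish level 3.
No species has a prey at level 3, so no species reaches level 4.

3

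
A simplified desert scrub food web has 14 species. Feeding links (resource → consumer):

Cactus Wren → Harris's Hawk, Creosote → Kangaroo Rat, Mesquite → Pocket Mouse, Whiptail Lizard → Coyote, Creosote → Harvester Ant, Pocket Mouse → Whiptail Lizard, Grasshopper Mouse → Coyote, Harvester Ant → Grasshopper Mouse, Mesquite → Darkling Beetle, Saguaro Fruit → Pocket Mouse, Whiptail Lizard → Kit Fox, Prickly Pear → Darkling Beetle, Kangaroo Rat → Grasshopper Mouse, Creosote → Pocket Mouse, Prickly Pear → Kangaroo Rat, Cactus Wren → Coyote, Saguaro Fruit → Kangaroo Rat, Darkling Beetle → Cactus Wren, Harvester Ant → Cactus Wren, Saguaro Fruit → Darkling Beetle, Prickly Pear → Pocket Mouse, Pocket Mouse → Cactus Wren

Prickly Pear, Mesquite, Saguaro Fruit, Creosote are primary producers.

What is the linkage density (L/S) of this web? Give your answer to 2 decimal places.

There are L = 22 links among S = 14 species.
L/S = 22/14 = 1.5714 ≈ 1.57.

L/S = 1.57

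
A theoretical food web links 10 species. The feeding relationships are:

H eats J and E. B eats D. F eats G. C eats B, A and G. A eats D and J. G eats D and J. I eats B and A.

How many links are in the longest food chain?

2 links

One longest chain: J → A → I.
It has 3 species and 2 links.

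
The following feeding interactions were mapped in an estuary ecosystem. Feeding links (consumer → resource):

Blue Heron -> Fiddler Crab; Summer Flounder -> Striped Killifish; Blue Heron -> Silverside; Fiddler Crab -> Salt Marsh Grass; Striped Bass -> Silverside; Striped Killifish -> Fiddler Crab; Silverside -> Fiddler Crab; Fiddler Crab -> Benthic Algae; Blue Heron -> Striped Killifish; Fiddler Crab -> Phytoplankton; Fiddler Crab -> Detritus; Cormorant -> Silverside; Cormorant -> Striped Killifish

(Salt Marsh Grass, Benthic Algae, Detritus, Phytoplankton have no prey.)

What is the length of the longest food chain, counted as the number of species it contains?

4 species

One longest chain: Salt Marsh Grass → Fiddler Crab → Silverside → Cormorant.
It has 4 species and 3 links.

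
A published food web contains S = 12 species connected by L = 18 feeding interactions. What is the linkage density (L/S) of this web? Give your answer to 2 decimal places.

There are L = 18 links among S = 12 species.
L/S = 18/12 = 1.5000 ≈ 1.50.

L/S = 1.50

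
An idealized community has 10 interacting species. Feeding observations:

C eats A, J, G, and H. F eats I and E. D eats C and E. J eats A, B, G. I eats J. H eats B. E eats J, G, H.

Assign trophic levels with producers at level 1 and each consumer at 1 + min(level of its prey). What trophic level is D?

Trophic level 3

G is a producer → level 1.
E eats G → level 2.
D eats E → level 3.
No prey of D is below level 2, so 3 is the minimum.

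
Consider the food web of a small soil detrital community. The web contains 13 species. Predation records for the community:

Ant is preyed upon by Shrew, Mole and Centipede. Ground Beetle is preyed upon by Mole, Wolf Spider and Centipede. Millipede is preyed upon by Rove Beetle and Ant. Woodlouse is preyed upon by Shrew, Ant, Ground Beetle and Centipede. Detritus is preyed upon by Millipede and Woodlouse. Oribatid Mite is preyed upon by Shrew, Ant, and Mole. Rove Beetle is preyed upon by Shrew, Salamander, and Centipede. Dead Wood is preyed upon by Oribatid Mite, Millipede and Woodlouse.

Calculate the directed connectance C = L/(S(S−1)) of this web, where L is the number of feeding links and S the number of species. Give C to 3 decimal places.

The web has S = 13 species and L = 23 feeding links.
C = L / (S(S−1)) = 23 / 156 = 0.1474 ≈ 0.147.

C = 0.147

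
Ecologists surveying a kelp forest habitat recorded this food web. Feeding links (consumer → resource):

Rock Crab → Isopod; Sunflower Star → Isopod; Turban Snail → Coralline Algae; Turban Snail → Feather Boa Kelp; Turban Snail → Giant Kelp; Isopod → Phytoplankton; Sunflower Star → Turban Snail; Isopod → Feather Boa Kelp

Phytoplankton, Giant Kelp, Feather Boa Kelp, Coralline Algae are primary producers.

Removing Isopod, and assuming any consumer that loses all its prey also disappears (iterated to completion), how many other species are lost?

Remove Isopod.
Round 1: Rock Crab (all prey gone) → extinct.
No further losses. Total secondary extinctions: 1.

1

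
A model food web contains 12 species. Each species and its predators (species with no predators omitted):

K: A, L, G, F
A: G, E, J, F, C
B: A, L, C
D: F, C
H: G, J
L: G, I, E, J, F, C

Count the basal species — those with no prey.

Basal species (no prey listed): B, H, K, D.
Count: 4.

4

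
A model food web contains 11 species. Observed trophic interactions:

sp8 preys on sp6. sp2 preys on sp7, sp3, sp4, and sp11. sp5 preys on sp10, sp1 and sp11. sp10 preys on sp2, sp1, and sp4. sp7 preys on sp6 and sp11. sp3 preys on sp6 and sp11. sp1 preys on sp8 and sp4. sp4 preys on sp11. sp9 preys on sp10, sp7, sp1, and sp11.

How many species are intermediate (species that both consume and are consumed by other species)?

7

Intermediate species (has both prey and predators): sp7, sp4, sp8, sp3, sp1, sp2, sp10.
Count: 7.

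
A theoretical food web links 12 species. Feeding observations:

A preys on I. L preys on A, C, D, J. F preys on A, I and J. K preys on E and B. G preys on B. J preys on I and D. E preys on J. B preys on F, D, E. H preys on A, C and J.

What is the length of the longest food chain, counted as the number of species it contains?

One longest chain: I → J → E → B → K.
It has 5 species and 4 links.

5 species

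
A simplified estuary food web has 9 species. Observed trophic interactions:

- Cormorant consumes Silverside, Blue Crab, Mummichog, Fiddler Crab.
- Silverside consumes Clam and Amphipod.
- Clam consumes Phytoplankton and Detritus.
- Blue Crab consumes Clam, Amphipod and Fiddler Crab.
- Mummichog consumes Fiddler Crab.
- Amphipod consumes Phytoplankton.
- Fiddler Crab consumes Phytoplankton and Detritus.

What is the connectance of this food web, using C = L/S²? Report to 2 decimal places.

The web has S = 9 species and L = 15 feeding links.
C = L / S² = 15 / 81 = 0.1852 ≈ 0.19.

C = 0.19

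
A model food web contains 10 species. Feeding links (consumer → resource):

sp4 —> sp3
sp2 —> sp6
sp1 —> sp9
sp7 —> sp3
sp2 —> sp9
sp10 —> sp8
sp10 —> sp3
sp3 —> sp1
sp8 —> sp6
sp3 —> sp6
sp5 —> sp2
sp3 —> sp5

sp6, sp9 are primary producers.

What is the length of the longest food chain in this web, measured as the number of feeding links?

One longest chain: sp6 → sp2 → sp5 → sp3 → sp7.
It has 5 species and 4 links.

4 links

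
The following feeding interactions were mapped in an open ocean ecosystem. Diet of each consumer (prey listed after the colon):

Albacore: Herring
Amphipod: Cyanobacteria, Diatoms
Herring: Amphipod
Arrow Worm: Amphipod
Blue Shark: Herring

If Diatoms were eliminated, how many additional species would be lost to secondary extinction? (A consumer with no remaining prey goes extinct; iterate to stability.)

Remove Diatoms.
Every predator of it retains at least one other prey: Amphipod still has Cyanobacteria.
No consumer loses all prey, so no secondary extinctions occur.

0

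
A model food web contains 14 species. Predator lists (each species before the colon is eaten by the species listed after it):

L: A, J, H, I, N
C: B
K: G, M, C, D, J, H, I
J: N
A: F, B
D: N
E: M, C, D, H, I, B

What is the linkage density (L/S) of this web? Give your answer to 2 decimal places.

L/S = 1.64

There are L = 23 links among S = 14 species.
L/S = 23/14 = 1.6429 ≈ 1.64.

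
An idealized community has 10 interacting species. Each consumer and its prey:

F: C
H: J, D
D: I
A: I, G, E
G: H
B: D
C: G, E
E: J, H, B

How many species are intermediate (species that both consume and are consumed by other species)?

6

Intermediate species (has both prey and predators): D, H, B, G, E, C.
Count: 6.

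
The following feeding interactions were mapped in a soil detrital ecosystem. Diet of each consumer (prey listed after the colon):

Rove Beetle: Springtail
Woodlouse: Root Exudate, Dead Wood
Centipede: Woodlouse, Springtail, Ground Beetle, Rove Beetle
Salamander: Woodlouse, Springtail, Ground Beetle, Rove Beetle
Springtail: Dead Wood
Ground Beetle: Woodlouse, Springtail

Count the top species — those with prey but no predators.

2

Top species (has prey, but nothing eats it): Centipede, Salamander.
Count: 2.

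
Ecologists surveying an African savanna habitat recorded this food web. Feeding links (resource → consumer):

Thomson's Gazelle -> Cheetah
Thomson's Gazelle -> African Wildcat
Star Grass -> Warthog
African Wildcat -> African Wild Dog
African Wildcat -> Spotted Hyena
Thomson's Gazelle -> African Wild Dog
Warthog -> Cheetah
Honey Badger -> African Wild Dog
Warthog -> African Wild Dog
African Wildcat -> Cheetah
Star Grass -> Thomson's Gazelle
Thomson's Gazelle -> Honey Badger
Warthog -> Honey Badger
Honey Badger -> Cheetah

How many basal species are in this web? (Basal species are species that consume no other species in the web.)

Basal species (no prey listed): Star Grass.
Count: 1.

1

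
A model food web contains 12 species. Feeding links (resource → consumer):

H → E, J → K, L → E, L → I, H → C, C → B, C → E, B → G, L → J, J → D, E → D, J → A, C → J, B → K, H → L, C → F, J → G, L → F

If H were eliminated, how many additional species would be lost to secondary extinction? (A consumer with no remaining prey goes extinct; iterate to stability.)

11

Remove H.
Round 1: C (all prey gone), L (all prey gone) → extinct.
Round 2: J (all prey gone), I (all prey gone), E (all prey gone), B (all prey gone), F (all prey gone) → extinct.
Round 3: K (all prey gone), A (all prey gone), D (all prey gone), G (all prey gone) → extinct.
No further losses. Total secondary extinctions: 11.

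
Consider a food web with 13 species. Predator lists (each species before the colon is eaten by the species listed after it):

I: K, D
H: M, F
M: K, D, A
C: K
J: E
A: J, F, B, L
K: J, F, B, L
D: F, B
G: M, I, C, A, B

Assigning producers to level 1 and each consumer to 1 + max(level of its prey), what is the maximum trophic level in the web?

5

Producers (level 1): H, G.
H → M → K → J → E gives E level 5.
No species has a prey at level 5, so no species reaches level 6.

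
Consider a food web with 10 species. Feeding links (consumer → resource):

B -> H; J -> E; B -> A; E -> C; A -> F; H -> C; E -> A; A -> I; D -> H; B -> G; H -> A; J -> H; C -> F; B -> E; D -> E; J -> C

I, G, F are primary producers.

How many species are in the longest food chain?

4 species

One longest chain: F → C → E → J.
It has 4 species and 3 links.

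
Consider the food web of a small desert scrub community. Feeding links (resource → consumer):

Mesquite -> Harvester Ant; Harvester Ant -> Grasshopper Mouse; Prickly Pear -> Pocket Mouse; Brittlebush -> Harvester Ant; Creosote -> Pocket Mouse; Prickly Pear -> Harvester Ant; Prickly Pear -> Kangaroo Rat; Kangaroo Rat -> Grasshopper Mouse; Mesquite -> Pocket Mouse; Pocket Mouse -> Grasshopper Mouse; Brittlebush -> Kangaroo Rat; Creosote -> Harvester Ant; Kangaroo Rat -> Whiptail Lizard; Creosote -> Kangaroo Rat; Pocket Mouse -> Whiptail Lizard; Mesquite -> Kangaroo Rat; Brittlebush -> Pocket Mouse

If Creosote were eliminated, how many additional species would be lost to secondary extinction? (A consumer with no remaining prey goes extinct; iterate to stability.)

Remove Creosote.
Every predator of it retains at least one other prey: Kangaroo Rat still has Prickly Pear, Mesquite, Brittlebush; Pocket Mouse still has Prickly Pear, Mesquite, Brittlebush; Harvester Ant still has Prickly Pear, Mesquite, Brittlebush.
No consumer loses all prey, so no secondary extinctions occur.

0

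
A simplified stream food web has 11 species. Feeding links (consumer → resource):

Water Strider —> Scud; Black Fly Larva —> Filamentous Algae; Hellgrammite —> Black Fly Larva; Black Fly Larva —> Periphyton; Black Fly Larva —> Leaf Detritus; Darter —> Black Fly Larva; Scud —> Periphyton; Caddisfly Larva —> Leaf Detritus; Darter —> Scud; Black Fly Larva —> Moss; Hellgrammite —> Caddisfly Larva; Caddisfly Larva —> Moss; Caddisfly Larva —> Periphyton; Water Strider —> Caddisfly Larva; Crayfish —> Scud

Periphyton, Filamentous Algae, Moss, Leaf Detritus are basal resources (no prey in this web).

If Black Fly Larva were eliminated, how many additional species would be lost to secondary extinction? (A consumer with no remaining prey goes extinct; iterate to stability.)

Remove Black Fly Larva.
Every predator of it retains at least one other prey: Hellgrammite still has Caddisfly Larva; Darter still has Scud.
No consumer loses all prey, so no secondary extinctions occur.

0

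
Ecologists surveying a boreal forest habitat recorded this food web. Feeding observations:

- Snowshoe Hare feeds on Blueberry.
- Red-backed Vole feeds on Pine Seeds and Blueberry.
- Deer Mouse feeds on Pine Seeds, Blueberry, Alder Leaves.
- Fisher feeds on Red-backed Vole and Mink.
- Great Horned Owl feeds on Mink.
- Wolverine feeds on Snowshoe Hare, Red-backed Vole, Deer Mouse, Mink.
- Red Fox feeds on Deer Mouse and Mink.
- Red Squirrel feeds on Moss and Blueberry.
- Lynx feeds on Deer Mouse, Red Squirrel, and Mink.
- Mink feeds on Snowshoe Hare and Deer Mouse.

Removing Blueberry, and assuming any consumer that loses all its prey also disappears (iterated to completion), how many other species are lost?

1

Remove Blueberry.
Round 1: Snowshoe Hare (all prey gone) → extinct.
No further losses. Total secondary extinctions: 1.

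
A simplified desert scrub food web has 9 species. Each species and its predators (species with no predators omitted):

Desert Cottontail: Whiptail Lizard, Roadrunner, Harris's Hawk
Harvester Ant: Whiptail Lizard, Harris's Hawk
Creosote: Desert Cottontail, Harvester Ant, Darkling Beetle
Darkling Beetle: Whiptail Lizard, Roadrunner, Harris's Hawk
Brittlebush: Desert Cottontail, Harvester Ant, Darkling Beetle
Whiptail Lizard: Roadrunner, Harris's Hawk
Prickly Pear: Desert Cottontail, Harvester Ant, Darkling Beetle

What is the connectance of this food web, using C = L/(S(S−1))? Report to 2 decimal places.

C = 0.26

The web has S = 9 species and L = 19 feeding links.
C = L / (S(S−1)) = 19 / 72 = 0.2639 ≈ 0.26.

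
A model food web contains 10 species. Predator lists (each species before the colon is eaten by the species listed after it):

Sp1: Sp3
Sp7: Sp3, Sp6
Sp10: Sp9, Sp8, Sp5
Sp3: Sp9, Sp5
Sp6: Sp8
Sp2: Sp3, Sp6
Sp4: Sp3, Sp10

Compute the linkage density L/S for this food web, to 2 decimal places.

There are L = 13 links among S = 10 species.
L/S = 13/10 = 1.3000 ≈ 1.30.

L/S = 1.30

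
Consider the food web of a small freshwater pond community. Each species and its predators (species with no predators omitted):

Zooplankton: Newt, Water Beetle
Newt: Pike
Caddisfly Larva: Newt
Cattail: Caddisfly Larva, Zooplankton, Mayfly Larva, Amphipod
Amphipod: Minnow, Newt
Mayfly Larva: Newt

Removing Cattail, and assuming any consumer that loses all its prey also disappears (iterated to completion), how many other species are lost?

Remove Cattail.
Round 1: Caddisfly Larva (all prey gone), Zooplankton (all prey gone), Mayfly Larva (all prey gone), Amphipod (all prey gone) → extinct.
Round 2: Minnow (all prey gone), Newt (all prey gone), Water Beetle (all prey gone) → extinct.
Round 3: Pike (all prey gone) → extinct.
No further losses. Total secondary extinctions: 8.

8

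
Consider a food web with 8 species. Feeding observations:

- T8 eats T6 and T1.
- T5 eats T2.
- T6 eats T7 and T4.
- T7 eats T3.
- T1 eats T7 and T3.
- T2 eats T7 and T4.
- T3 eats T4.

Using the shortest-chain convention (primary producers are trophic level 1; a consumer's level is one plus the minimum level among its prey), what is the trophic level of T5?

Trophic level 3

T4 is a producer → level 1.
T2 eats T4 → level 2.
T5 eats T2 → level 3.
No prey of T5 is below level 2, so 3 is the minimum.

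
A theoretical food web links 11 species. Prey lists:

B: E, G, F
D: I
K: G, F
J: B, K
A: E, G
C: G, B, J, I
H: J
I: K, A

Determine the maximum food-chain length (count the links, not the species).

One longest chain: E → B → J → H.
It has 4 species and 3 links.

3 links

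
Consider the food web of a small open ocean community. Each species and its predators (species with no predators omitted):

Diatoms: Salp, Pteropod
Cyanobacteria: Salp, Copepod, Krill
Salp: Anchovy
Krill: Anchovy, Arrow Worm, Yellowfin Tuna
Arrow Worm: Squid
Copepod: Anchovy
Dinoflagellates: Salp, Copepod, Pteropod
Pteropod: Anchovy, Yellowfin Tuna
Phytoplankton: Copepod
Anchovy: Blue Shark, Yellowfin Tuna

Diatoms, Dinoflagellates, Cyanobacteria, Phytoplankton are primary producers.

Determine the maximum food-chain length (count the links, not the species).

3 links

One longest chain: Diatoms → Salp → Anchovy → Blue Shark.
It has 4 species and 3 links.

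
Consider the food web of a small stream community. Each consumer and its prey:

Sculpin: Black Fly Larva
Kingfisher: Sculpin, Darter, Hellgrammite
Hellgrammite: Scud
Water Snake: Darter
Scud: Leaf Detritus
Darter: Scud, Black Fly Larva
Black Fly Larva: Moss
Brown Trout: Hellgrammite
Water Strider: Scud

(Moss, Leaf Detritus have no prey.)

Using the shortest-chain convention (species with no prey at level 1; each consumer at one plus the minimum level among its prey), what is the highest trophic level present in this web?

4

Basal resources (level 1): Moss, Leaf Detritus.
Following each consumer down to its lowest-level prey: Moss → Black Fly Larva → Sculpin → Kingfisher (levels 1 through 4).
All prey of Kingfisher (Sculpin 3, Darter 3, Hellgrammite 3) are at level 3 or above, so Kingfisher is at level 1 + 3 = 4.
Every consumer has at least one prey at level 3 or below, so none exceeds level 4.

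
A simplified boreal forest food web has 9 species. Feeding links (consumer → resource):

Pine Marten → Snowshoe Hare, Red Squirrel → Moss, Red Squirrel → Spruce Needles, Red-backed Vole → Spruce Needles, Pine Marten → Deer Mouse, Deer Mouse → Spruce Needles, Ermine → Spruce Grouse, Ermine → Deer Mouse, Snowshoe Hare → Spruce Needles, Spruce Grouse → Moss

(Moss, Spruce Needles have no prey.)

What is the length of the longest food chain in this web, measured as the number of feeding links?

2 links

One longest chain: Spruce Needles → Deer Mouse → Pine Marten.
It has 3 species and 2 links.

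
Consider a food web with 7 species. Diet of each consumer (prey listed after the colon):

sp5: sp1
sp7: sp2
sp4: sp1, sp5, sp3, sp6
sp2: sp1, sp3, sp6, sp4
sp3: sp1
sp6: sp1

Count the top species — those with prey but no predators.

Top species (has prey, but nothing eats it): sp7.
Count: 1.

1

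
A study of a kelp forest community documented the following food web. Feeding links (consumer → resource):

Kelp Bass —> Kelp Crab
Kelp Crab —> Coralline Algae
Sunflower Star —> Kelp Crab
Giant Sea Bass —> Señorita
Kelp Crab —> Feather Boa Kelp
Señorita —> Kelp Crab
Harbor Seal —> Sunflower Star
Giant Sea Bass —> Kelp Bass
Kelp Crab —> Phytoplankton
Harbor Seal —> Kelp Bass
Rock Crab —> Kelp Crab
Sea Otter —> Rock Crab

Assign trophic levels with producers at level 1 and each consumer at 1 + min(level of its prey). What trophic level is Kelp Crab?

Trophic level 2

Feather Boa Kelp is a producer → level 1.
Kelp Crab eats Feather Boa Kelp → level 2.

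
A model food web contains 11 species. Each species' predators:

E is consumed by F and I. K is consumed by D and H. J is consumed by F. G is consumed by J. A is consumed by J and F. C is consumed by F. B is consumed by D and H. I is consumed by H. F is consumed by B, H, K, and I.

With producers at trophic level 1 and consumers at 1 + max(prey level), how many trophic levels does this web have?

5

Producers (level 1): C, G, A, E.
G → J → F → K → D gives D level 5.
No species has a prey at level 5, so no species reaches level 6.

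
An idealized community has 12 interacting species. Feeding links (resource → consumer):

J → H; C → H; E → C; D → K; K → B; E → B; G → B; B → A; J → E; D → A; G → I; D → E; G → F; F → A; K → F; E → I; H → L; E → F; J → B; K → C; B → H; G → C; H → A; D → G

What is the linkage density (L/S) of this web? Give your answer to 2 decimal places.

L/S = 2.00

There are L = 24 links among S = 12 species.
L/S = 24/12 = 2.0000 ≈ 2.00.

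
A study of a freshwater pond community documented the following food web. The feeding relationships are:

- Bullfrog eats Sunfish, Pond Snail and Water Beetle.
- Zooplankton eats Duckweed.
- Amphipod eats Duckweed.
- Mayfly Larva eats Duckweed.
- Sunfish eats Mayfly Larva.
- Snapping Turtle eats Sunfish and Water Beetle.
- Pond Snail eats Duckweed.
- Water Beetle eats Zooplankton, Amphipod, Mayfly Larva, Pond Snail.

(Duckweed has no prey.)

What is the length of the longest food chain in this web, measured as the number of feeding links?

3 links

One longest chain: Duckweed → Pond Snail → Water Beetle → Snapping Turtle.
It has 4 species and 3 links.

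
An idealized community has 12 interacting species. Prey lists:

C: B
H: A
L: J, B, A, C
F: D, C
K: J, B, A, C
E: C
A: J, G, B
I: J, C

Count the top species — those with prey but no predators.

6

Top species (has prey, but nothing eats it): I, L, H, F, K, E.
Count: 6.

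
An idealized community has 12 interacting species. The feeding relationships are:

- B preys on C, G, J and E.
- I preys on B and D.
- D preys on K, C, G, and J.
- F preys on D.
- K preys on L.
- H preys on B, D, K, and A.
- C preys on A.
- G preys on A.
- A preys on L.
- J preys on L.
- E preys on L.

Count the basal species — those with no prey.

Basal species (no prey listed): L.
Count: 1.

1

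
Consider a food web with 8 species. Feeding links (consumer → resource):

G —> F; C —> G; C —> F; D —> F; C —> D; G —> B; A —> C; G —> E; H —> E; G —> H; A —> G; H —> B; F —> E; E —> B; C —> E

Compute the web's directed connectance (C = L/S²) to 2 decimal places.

The web has S = 8 species and L = 15 feeding links.
C = L / S² = 15 / 64 = 0.2344 ≈ 0.23.

C = 0.23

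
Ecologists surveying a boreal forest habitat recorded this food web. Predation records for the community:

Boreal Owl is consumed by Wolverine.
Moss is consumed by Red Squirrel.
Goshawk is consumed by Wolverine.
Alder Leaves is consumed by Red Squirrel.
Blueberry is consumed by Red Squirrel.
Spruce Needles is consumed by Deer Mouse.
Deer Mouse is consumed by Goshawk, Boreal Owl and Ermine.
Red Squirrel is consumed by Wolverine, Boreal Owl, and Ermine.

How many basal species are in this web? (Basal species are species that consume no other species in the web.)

4

Basal species (no prey listed): Blueberry, Moss, Alder Leaves, Spruce Needles.
Count: 4.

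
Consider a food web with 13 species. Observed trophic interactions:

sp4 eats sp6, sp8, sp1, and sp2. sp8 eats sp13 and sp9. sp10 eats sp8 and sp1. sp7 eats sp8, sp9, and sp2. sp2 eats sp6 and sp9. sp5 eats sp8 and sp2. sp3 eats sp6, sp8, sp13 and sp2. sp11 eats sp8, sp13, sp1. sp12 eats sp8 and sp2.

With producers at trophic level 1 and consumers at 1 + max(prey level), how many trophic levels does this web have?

Producers (level 1): sp1, sp6, sp13, sp9.
sp13 → sp8 → sp7 gives sp7 level 3.
No species has a prey at level 3, so no species reaches level 4.

3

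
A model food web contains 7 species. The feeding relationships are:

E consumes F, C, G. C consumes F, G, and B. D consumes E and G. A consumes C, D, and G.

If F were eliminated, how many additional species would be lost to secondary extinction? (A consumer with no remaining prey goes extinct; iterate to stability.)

Remove F.
Every predator of it retains at least one other prey: C still has B, G; E still has G, C.
No consumer loses all prey, so no secondary extinctions occur.

0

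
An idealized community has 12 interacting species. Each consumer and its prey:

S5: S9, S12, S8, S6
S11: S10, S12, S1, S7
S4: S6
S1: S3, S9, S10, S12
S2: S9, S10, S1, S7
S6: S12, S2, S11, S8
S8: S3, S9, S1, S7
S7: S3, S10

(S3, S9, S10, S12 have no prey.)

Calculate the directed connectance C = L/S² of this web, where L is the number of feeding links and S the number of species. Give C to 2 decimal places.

C = 0.19

The web has S = 12 species and L = 27 feeding links.
C = L / S² = 27 / 144 = 0.1875 ≈ 0.19.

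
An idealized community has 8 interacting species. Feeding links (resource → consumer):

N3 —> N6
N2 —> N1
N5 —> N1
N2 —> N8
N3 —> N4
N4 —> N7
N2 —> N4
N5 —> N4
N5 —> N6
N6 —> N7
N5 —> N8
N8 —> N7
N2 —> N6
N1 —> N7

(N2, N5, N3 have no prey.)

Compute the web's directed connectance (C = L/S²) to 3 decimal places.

The web has S = 8 species and L = 14 feeding links.
C = L / S² = 14 / 64 = 0.2188 ≈ 0.219.

C = 0.219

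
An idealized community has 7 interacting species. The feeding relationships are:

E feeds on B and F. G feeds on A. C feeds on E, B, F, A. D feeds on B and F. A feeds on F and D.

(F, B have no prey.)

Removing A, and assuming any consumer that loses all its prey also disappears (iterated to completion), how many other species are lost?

1

Remove A.
Round 1: G (all prey gone) → extinct.
No further losses. Total secondary extinctions: 1.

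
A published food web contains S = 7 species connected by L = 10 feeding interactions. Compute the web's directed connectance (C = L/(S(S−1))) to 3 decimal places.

C = 0.238

The web has S = 7 species and L = 10 feeding links.
C = L / (S(S−1)) = 10 / 42 = 0.2381 ≈ 0.238.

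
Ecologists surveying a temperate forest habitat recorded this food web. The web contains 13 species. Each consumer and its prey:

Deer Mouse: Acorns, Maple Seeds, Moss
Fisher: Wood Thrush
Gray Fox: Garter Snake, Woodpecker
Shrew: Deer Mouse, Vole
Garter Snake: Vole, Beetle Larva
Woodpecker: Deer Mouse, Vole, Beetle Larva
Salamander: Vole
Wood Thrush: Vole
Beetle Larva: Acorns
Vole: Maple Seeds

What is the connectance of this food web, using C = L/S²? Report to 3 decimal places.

C = 0.101

The web has S = 13 species and L = 17 feeding links.
C = L / S² = 17 / 169 = 0.1006 ≈ 0.101.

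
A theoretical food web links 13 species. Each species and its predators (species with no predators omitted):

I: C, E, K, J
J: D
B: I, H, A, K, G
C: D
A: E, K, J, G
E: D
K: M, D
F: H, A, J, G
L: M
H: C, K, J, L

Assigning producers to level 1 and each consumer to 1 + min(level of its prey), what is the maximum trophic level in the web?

Producers (level 1): B, F.
Following each consumer down to its lowest-level prey: B → K → M (levels 1 through 3).
All prey of M (K 2, L 3) are at level 2 or above, so M is at level 1 + 2 = 3.
Every consumer has at least one prey at level 2 or below, so none exceeds level 3.

3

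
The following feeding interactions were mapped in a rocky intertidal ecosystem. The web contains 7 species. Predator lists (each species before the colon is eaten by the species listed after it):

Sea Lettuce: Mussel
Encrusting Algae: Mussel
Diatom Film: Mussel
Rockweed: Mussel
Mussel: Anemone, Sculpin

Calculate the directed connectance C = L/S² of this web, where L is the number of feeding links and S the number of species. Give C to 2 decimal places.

The web has S = 7 species and L = 6 feeding links.
C = L / S² = 6 / 49 = 0.1224 ≈ 0.12.

C = 0.12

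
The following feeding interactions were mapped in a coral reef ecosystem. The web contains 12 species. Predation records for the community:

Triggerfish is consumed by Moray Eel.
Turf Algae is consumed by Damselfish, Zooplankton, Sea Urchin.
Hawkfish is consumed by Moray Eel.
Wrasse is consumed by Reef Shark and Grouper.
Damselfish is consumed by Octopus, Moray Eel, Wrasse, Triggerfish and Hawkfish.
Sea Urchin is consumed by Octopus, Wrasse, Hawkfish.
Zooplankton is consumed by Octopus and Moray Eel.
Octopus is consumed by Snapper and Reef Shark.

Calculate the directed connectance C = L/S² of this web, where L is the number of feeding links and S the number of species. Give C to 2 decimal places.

The web has S = 12 species and L = 19 feeding links.
C = L / S² = 19 / 144 = 0.1319 ≈ 0.13.

C = 0.13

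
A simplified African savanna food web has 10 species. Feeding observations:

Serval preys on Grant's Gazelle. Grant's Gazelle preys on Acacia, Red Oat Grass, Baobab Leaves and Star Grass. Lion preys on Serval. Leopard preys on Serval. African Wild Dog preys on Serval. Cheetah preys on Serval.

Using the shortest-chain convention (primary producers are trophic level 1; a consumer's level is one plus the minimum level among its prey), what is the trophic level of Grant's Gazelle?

Acacia is a producer → level 1.
Grant's Gazelle eats Acacia → level 2.

Trophic level 2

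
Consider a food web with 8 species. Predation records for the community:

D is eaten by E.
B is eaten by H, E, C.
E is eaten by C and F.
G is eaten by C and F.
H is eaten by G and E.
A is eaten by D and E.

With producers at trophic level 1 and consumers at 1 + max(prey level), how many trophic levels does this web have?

4

Producers (level 1): B, A.
B → H → E → C gives C level 4.
No species has a prey at level 4, so no species reaches level 5.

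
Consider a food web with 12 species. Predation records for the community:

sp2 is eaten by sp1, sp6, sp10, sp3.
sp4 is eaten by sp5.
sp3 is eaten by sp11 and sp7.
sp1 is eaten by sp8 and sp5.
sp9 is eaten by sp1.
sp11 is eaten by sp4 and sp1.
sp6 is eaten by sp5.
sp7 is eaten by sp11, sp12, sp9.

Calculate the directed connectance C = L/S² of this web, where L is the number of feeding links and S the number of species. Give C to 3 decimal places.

The web has S = 12 species and L = 16 feeding links.
C = L / S² = 16 / 144 = 0.1111 ≈ 0.111.

C = 0.111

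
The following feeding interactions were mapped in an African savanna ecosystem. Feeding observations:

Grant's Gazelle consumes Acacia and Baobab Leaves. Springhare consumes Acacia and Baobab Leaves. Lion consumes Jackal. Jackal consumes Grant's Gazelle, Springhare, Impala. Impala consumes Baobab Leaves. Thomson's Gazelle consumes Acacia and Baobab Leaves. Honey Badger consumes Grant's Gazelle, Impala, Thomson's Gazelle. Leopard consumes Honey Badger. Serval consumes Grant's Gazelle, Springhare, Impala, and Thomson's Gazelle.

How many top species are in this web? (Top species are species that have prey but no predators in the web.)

3

Top species (has prey, but nothing eats it): Serval, Leopard, Lion.
Count: 3.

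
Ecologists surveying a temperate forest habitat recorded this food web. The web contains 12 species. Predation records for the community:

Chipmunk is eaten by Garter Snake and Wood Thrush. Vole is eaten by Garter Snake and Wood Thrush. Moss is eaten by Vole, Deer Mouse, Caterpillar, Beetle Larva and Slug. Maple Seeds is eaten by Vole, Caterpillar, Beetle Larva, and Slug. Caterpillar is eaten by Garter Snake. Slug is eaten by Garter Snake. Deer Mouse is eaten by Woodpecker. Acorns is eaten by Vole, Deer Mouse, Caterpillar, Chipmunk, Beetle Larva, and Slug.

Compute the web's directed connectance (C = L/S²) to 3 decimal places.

The web has S = 12 species and L = 22 feeding links.
C = L / S² = 22 / 144 = 0.1528 ≈ 0.153.

C = 0.153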